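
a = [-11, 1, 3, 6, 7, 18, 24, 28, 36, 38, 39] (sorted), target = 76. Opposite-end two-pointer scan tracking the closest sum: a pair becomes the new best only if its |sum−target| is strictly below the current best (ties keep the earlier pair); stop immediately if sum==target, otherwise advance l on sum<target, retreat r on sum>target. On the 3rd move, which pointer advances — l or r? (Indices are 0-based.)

l

[0,10] -11+39=28 d=48 * → l++
[1,10] 1+39=40 d=36 * → l++
[2,10] 3+39=42 d=34 * → l++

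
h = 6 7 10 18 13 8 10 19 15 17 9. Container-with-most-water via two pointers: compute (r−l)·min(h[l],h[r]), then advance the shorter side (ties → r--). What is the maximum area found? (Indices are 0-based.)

max area = 102

l=0 r=10: min(6,9)*10=60 best=60 *, l++
l=1 r=10: min(7,9)*9=63 best=63 *, l++
l=2 r=10: min(10,9)*8=72 best=72 *, r--
l=2 r=9: min(10,17)*7=70 best=72, l++
l=3 r=9: min(18,17)*6=102 best=102 *, r--
l=3 r=8: min(18,15)*5=75 best=102, r--
l=3 r=7: min(18,19)*4=72 best=102, l++
l=4 r=7: min(13,19)*3=39 best=102, l++
l=5 r=7: min(8,19)*2=16 best=102, l++
l=6 r=7: min(10,19)*1=10 best=102, l++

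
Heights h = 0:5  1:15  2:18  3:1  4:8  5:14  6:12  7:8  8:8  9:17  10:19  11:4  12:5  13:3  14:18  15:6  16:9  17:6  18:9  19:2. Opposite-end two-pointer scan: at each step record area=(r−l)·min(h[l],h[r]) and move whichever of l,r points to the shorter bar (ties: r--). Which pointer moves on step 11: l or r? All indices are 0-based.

[0,19] min(5,2)*19=38 best=38 * → r--
[0,18] min(5,9)*18=90 best=90 * → l++
[1,18] min(15,9)*17=153 best=153 * → r--
[1,17] min(15,6)*16=96 best=153 → r--
[1,16] min(15,9)*15=135 best=153 → r--
[1,15] min(15,6)*14=84 best=153 → r--
[1,14] min(15,18)*13=195 best=195 * → l++
[2,14] min(18,18)*12=216 best=216 * → r--
[2,13] min(18,3)*11=33 best=216 → r--
[2,12] min(18,5)*10=50 best=216 → r--
[2,11] min(18,4)*9=36 best=216 → r--

r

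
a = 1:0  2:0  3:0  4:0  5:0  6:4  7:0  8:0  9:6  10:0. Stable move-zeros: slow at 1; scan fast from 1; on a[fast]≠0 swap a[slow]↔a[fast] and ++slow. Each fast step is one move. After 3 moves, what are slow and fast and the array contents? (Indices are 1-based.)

(s=1,f=1) a[fast]=0 → fast++
(s=1,f=2) a[fast]=0 → fast++
(s=1,f=3) a[fast]=0 → fast++

slow=1, fast=4, a=[0, 0, 0, 0, 0, 4, 0, 0, 6, 0]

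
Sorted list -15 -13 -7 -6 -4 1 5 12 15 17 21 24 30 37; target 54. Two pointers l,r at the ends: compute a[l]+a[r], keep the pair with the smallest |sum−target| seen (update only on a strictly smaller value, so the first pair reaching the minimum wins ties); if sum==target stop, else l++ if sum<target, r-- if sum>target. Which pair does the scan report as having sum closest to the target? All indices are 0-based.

pair (17, 37) with sum 54 (|Δ|=0)

[0,13] -15+37=22 d=32 * → l++
[1,13] -13+37=24 d=30 * → l++
[2,13] -7+37=30 d=24 * → l++
[3,13] -6+37=31 d=23 * → l++
[4,13] -4+37=33 d=21 * → l++
[5,13] 1+37=38 d=16 * → l++
[6,13] 5+37=42 d=12 * → l++
[7,13] 12+37=49 d=5 * → l++
[8,13] 15+37=52 d=2 * → l++
[9,13] 17+37=54 d=0 * → stop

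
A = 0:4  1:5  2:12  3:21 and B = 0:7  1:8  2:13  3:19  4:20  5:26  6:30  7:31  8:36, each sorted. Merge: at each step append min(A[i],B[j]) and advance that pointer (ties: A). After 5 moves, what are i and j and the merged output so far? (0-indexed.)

i=3, j=2, merged so far=[4, 5, 7, 8, 12]

i=0 j=0: A[i]=4<=B[j]=7 take 4, i++
i=1 j=0: A[i]=5<=B[j]=7 take 5, i++
i=2 j=0: A[i]=12>B[j]=7 take 7, j++
i=2 j=1: A[i]=12>B[j]=8 take 8, j++
i=2 j=2: A[i]=12<=B[j]=13 take 12, i++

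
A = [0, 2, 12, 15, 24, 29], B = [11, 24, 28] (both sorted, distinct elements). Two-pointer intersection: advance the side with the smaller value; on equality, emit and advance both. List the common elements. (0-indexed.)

i=0 j=0: 0<11, i++
i=1 j=0: 2<11, i++
i=2 j=0: 12>11, j++
i=2 j=1: 12<24, i++
i=3 j=1: 15<24, i++
i=4 j=1: 24==24 emit, i++,j++
i=5 j=2: 29>28, j++

intersection = [24]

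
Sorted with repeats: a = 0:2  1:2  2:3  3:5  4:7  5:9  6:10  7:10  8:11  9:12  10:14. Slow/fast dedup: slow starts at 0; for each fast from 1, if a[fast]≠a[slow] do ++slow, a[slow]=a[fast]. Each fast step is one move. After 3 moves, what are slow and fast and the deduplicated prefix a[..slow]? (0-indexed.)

(s=0,f=1) a[fast]=2=a[slow] dup → fast++
(s=0,f=2) a[fast]=3≠a[slow]=2 write a[1]=3 → slow++,fast++
(s=1,f=3) a[fast]=5≠a[slow]=3 write a[2]=5 → slow++,fast++

slow=2, fast=4, prefix=[2, 3, 5]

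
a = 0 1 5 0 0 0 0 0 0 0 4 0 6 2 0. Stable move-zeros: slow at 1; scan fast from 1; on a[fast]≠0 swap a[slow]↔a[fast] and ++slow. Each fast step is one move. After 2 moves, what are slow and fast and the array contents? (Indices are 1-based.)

slow=1 fast=1: a[fast]=0, fast++
slow=1 fast=2: a[fast]=1≠0 swap→a[1]=1, slow++,fast++

slow=2, fast=3, a=[1, 0, 5, 0, 0, 0, 0, 0, 0, 0, 4, 0, 6, 2, 0]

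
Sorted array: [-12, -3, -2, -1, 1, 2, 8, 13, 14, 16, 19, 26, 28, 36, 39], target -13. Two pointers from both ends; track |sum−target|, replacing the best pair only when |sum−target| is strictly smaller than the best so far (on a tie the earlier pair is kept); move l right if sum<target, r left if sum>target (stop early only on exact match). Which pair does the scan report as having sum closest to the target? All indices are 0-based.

pair (-12, -1) with sum -13 (|Δ|=0)

l=0 r=14: -12+39=27 d=40 *, r--
l=0 r=13: -12+36=24 d=37 *, r--
l=0 r=12: -12+28=16 d=29 *, r--
l=0 r=11: -12+26=14 d=27 *, r--
l=0 r=10: -12+19=7 d=20 *, r--
l=0 r=9: -12+16=4 d=17 *, r--
l=0 r=8: -12+14=2 d=15 *, r--
l=0 r=7: -12+13=1 d=14 *, r--
l=0 r=6: -12+8=-4 d=9 *, r--
l=0 r=5: -12+2=-10 d=3 *, r--
l=0 r=4: -12+1=-11 d=2 *, r--
l=0 r=3: -12+-1=-13 d=0 *, stop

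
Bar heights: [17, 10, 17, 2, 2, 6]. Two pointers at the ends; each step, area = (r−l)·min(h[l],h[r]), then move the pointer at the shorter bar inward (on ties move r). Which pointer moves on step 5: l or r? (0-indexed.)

r

[0,5] min(17,6)*5=30 best=30 * → r--
[0,4] min(17,2)*4=8 best=30 → r--
[0,3] min(17,2)*3=6 best=30 → r--
[0,2] min(17,17)*2=34 best=34 * → r--
[0,1] min(17,10)*1=10 best=34 → r--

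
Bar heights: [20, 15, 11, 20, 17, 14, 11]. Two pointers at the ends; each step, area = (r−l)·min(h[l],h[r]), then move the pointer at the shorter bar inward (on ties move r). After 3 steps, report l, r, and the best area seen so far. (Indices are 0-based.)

l=0 r=6: min(20,11)*6=66 best=66 *, r--
l=0 r=5: min(20,14)*5=70 best=70 *, r--
l=0 r=4: min(20,17)*4=68 best=70, r--

l=0, r=3, best area=70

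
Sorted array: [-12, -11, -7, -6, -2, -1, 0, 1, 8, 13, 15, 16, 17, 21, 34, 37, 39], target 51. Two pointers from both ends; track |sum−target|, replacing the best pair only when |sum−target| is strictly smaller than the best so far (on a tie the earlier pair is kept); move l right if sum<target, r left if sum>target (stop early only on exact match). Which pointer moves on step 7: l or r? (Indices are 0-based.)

l

l=0 r=16: -12+39=27 d=24 *, l++
l=1 r=16: -11+39=28 d=23 *, l++
l=2 r=16: -7+39=32 d=19 *, l++
l=3 r=16: -6+39=33 d=18 *, l++
l=4 r=16: -2+39=37 d=14 *, l++
l=5 r=16: -1+39=38 d=13 *, l++
l=6 r=16: 0+39=39 d=12 *, l++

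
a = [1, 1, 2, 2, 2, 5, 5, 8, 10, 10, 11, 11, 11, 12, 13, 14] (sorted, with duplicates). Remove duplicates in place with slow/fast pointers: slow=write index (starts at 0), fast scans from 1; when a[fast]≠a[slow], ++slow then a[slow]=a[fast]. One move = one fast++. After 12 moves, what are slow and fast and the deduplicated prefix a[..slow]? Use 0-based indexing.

(s=0,f=1) a[fast]=1=a[slow] dup → fast++
(s=0,f=2) a[fast]=2≠a[slow]=1 write a[1]=2 → slow++,fast++
(s=1,f=3) a[fast]=2=a[slow] dup → fast++
(s=1,f=4) a[fast]=2=a[slow] dup → fast++
(s=1,f=5) a[fast]=5≠a[slow]=2 write a[2]=5 → slow++,fast++
(s=2,f=6) a[fast]=5=a[slow] dup → fast++
(s=2,f=7) a[fast]=8≠a[slow]=5 write a[3]=8 → slow++,fast++
(s=3,f=8) a[fast]=10≠a[slow]=8 write a[4]=10 → slow++,fast++
(s=4,f=9) a[fast]=10=a[slow] dup → fast++
(s=4,f=10) a[fast]=11≠a[slow]=10 write a[5]=11 → slow++,fast++
(s=5,f=11) a[fast]=11=a[slow] dup → fast++
(s=5,f=12) a[fast]=11=a[slow] dup → fast++

slow=5, fast=13, prefix=[1, 2, 5, 8, 10, 11]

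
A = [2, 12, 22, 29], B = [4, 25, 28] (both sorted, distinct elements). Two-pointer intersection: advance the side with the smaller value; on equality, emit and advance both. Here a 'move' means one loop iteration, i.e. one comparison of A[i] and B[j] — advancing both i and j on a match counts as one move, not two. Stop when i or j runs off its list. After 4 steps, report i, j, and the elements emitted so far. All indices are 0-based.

i=3, j=1, emitted=[]

i=0 j=0: 2<4, i++
i=1 j=0: 12>4, j++
i=1 j=1: 12<25, i++
i=2 j=1: 22<25, i++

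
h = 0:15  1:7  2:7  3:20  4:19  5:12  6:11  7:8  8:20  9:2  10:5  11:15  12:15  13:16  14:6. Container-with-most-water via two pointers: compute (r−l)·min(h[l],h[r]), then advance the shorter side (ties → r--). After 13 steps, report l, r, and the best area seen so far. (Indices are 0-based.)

l=3, r=4, best area=195

[0,14] min(15,6)*14=84 best=84 * → r--
[0,13] min(15,16)*13=195 best=195 * → l++
[1,13] min(7,16)*12=84 best=195 → l++
[2,13] min(7,16)*11=77 best=195 → l++
[3,13] min(20,16)*10=160 best=195 → r--
[3,12] min(20,15)*9=135 best=195 → r--
[3,11] min(20,15)*8=120 best=195 → r--
[3,10] min(20,5)*7=35 best=195 → r--
[3,9] min(20,2)*6=12 best=195 → r--
[3,8] min(20,20)*5=100 best=195 → r--
[3,7] min(20,8)*4=32 best=195 → r--
[3,6] min(20,11)*3=33 best=195 → r--
[3,5] min(20,12)*2=24 best=195 → r--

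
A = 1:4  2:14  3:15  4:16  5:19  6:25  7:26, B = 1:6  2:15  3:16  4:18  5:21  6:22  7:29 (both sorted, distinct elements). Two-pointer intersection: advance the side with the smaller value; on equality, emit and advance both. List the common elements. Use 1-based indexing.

[i=1,j=1] 4<6 → i++
[i=2,j=1] 14>6 → j++
[i=2,j=2] 14<15 → i++
[i=3,j=2] 15==15 emit → i++,j++
[i=4,j=3] 16==16 emit → i++,j++
[i=5,j=4] 19>18 → j++
[i=5,j=5] 19<21 → i++
[i=6,j=5] 25>21 → j++
[i=6,j=6] 25>22 → j++
[i=6,j=7] 25<29 → i++
[i=7,j=7] 26<29 → i++

intersection = [15, 16]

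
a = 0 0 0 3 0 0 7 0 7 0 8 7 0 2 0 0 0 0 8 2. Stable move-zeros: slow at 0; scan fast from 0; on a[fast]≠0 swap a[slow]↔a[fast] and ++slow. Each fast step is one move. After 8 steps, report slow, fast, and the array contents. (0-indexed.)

slow=2, fast=8, a=[3, 7, 0, 0, 0, 0, 0, 0, 7, 0, 8, 7, 0, 2, 0, 0, 0, 0, 8, 2]

(s=0,f=0) a[fast]=0 → fast++
(s=0,f=1) a[fast]=0 → fast++
(s=0,f=2) a[fast]=0 → fast++
(s=0,f=3) a[fast]=3≠0 swap→a[0]=3 → slow++,fast++
(s=1,f=4) a[fast]=0 → fast++
(s=1,f=5) a[fast]=0 → fast++
(s=1,f=6) a[fast]=7≠0 swap→a[1]=7 → slow++,fast++
(s=2,f=7) a[fast]=0 → fast++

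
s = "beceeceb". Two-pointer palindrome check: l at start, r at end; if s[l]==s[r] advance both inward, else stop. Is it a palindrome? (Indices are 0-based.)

l=0 r=7: 'b'=='b', l++,r--
l=1 r=6: 'e'=='e', l++,r--
l=2 r=5: 'c'=='c', l++,r--
l=3 r=4: 'e'=='e', l++,r--

palindrome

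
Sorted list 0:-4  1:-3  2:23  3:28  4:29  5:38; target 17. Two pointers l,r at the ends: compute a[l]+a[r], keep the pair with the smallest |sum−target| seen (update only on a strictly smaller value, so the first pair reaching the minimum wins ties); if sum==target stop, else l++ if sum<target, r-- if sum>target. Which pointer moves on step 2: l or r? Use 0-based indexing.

r

[0,5] -4+38=34 d=17 * → r--
[0,4] -4+29=25 d=8 * → r--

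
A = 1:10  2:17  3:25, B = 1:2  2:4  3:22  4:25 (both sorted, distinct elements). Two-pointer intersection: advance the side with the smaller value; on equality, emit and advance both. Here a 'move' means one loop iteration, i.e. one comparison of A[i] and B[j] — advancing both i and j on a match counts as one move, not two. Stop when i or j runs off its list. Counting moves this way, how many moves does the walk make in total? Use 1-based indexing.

6 moves

[i=1,j=1] 10>2 → j++
[i=1,j=2] 10>4 → j++
[i=1,j=3] 10<22 → i++
[i=2,j=3] 17<22 → i++
[i=3,j=3] 25>22 → j++
[i=3,j=4] 25==25 emit → i++,j++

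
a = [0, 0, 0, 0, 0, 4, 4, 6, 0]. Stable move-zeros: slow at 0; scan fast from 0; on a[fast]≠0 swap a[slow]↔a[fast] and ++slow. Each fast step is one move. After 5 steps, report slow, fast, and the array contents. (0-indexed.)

slow=0 fast=0: a[fast]=0, fast++
slow=0 fast=1: a[fast]=0, fast++
slow=0 fast=2: a[fast]=0, fast++
slow=0 fast=3: a[fast]=0, fast++
slow=0 fast=4: a[fast]=0, fast++

slow=0, fast=5, a=[0, 0, 0, 0, 0, 4, 4, 6, 0]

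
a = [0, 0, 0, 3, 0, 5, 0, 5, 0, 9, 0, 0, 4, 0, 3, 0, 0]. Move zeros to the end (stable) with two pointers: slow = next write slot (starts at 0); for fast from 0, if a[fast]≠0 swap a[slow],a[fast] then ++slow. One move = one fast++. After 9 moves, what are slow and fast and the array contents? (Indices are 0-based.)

slow=0 fast=0: a[fast]=0, fast++
slow=0 fast=1: a[fast]=0, fast++
slow=0 fast=2: a[fast]=0, fast++
slow=0 fast=3: a[fast]=3≠0 swap→a[0]=3, slow++,fast++
slow=1 fast=4: a[fast]=0, fast++
slow=1 fast=5: a[fast]=5≠0 swap→a[1]=5, slow++,fast++
slow=2 fast=6: a[fast]=0, fast++
slow=2 fast=7: a[fast]=5≠0 swap→a[2]=5, slow++,fast++
slow=3 fast=8: a[fast]=0, fast++

slow=3, fast=9, a=[3, 5, 5, 0, 0, 0, 0, 0, 0, 9, 0, 0, 4, 0, 3, 0, 0]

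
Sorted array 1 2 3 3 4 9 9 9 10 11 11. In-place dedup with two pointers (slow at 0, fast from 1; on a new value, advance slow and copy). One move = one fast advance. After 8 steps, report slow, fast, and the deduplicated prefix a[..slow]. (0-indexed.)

slow=0 fast=1: a[fast]=2≠a[slow]=1 write a[1]=2, slow++,fast++
slow=1 fast=2: a[fast]=3≠a[slow]=2 write a[2]=3, slow++,fast++
slow=2 fast=3: a[fast]=3=a[slow] dup, fast++
slow=2 fast=4: a[fast]=4≠a[slow]=3 write a[3]=4, slow++,fast++
slow=3 fast=5: a[fast]=9≠a[slow]=4 write a[4]=9, slow++,fast++
slow=4 fast=6: a[fast]=9=a[slow] dup, fast++
slow=4 fast=7: a[fast]=9=a[slow] dup, fast++
slow=4 fast=8: a[fast]=10≠a[slow]=9 write a[5]=10, slow++,fast++

slow=5, fast=9, prefix=[1, 2, 3, 4, 9, 10]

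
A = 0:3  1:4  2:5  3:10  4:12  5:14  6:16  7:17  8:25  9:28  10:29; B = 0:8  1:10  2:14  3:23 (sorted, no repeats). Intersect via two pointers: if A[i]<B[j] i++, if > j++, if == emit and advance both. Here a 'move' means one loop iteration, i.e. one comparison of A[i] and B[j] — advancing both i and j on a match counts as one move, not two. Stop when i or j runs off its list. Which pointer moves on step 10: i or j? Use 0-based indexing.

i=0 j=0: 3<8, i++
i=1 j=0: 4<8, i++
i=2 j=0: 5<8, i++
i=3 j=0: 10>8, j++
i=3 j=1: 10==10 emit, i++,j++
i=4 j=2: 12<14, i++
i=5 j=2: 14==14 emit, i++,j++
i=6 j=3: 16<23, i++
i=7 j=3: 17<23, i++
i=8 j=3: 25>23, j++

j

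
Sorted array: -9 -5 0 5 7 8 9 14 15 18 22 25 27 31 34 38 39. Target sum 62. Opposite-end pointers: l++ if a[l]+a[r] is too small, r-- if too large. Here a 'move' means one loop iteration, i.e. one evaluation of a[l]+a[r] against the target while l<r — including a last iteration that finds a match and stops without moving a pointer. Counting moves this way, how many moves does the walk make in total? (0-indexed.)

[0,16] -9+39=30 <62 → l++
[1,16] -5+39=34 <62 → l++
[2,16] 0+39=39 <62 → l++
[3,16] 5+39=44 <62 → l++
[4,16] 7+39=46 <62 → l++
[5,16] 8+39=47 <62 → l++
[6,16] 9+39=48 <62 → l++
[7,16] 14+39=53 <62 → l++
[8,16] 15+39=54 <62 → l++
[9,16] 18+39=57 <62 → l++
[10,16] 22+39=61 <62 → l++
[11,16] 25+39=64 >62 → r--
[11,15] 25+38=63 >62 → r--
[11,14] 25+34=59 <62 → l++
[12,14] 27+34=61 <62 → l++
[13,14] 31+34=65 >62 → r--

16 moves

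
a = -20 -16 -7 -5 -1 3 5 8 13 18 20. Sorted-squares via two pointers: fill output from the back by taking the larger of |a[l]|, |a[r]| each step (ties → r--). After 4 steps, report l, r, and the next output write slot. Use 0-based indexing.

[0,10] |-20|<=|20| out[10]=400 → r--
[0,9] |-20|>|18| out[9]=400 → l++
[1,9] |-16|<=|18| out[8]=324 → r--
[1,8] |-16|>|13| out[7]=256 → l++

l=2, r=8, next write slot=6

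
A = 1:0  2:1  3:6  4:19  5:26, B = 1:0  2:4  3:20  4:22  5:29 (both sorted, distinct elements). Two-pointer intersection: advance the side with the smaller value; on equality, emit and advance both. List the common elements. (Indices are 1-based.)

intersection = [0]

[i=1,j=1] 0==0 emit → i++,j++
[i=2,j=2] 1<4 → i++
[i=3,j=2] 6>4 → j++
[i=3,j=3] 6<20 → i++
[i=4,j=3] 19<20 → i++
[i=5,j=3] 26>20 → j++
[i=5,j=4] 26>22 → j++
[i=5,j=5] 26<29 → i++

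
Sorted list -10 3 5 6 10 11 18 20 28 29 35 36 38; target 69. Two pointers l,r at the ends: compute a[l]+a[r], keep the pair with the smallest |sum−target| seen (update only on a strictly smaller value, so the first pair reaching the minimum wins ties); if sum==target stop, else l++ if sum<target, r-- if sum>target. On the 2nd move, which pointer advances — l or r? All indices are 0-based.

l

[0,12] -10+38=28 d=41 * → l++
[1,12] 3+38=41 d=28 * → l++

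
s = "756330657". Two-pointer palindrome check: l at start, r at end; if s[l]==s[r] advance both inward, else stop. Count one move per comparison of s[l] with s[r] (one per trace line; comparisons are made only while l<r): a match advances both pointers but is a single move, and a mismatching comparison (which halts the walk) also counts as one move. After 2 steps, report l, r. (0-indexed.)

l=2, r=6

[0,8] '7'=='7' → l++,r--
[1,7] '5'=='5' → l++,r--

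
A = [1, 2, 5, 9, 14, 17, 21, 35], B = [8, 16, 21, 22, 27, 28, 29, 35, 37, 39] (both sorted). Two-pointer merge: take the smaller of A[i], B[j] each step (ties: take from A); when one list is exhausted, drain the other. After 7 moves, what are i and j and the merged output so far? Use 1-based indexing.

i=1 j=1: A[i]=1<=B[j]=8 take 1, i++
i=2 j=1: A[i]=2<=B[j]=8 take 2, i++
i=3 j=1: A[i]=5<=B[j]=8 take 5, i++
i=4 j=1: A[i]=9>B[j]=8 take 8, j++
i=4 j=2: A[i]=9<=B[j]=16 take 9, i++
i=5 j=2: A[i]=14<=B[j]=16 take 14, i++
i=6 j=2: A[i]=17>B[j]=16 take 16, j++

i=6, j=3, merged so far=[1, 2, 5, 8, 9, 14, 16]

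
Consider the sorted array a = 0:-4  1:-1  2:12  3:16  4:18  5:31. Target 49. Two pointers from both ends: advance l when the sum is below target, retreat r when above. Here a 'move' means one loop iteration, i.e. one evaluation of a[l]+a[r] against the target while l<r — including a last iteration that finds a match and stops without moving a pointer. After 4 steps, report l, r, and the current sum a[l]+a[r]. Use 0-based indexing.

l=4, r=5, sum=49

l=0 r=5: -4+31=27 <49, l++
l=1 r=5: -1+31=30 <49, l++
l=2 r=5: 12+31=43 <49, l++
l=3 r=5: 16+31=47 <49, l++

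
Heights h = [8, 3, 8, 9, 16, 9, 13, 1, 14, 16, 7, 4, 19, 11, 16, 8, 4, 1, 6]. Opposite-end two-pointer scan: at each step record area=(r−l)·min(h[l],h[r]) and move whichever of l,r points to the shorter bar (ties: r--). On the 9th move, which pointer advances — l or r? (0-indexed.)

r

[0,18] min(8,6)*18=108 best=108 * → r--
[0,17] min(8,1)*17=17 best=108 → r--
[0,16] min(8,4)*16=64 best=108 → r--
[0,15] min(8,8)*15=120 best=120 * → r--
[0,14] min(8,16)*14=112 best=120 → l++
[1,14] min(3,16)*13=39 best=120 → l++
[2,14] min(8,16)*12=96 best=120 → l++
[3,14] min(9,16)*11=99 best=120 → l++
[4,14] min(16,16)*10=160 best=160 * → r--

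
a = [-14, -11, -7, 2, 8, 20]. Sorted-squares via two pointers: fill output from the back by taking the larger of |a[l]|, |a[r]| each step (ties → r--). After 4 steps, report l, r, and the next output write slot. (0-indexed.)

l=0 r=5: |-14|<=|20| out[5]=400, r--
l=0 r=4: |-14|>|8| out[4]=196, l++
l=1 r=4: |-11|>|8| out[3]=121, l++
l=2 r=4: |-7|<=|8| out[2]=64, r--

l=2, r=3, next write slot=1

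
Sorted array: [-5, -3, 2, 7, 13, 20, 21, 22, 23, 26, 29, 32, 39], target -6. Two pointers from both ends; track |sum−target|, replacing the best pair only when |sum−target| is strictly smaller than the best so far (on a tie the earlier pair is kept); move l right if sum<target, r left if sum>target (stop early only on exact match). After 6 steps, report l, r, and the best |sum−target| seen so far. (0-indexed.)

l=0, r=6, best |Δ|=23

l=0 r=12: -5+39=34 d=40 *, r--
l=0 r=11: -5+32=27 d=33 *, r--
l=0 r=10: -5+29=24 d=30 *, r--
l=0 r=9: -5+26=21 d=27 *, r--
l=0 r=8: -5+23=18 d=24 *, r--
l=0 r=7: -5+22=17 d=23 *, r--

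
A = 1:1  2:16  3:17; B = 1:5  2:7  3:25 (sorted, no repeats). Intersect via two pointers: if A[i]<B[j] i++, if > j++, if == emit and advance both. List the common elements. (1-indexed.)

i=1 j=1: 1<5, i++
i=2 j=1: 16>5, j++
i=2 j=2: 16>7, j++
i=2 j=3: 16<25, i++
i=3 j=3: 17<25, i++

intersection = []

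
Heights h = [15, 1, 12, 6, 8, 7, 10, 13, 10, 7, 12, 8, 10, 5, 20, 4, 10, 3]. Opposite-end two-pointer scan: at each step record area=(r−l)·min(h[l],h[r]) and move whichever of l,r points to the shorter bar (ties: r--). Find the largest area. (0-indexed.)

[0,17] min(15,3)*17=51 best=51 * → r--
[0,16] min(15,10)*16=160 best=160 * → r--
[0,15] min(15,4)*15=60 best=160 → r--
[0,14] min(15,20)*14=210 best=210 * → l++
[1,14] min(1,20)*13=13 best=210 → l++
[2,14] min(12,20)*12=144 best=210 → l++
[3,14] min(6,20)*11=66 best=210 → l++
[4,14] min(8,20)*10=80 best=210 → l++
[5,14] min(7,20)*9=63 best=210 → l++
[6,14] min(10,20)*8=80 best=210 → l++
[7,14] min(13,20)*7=91 best=210 → l++
[8,14] min(10,20)*6=60 best=210 → l++
[9,14] min(7,20)*5=35 best=210 → l++
[10,14] min(12,20)*4=48 best=210 → l++
[11,14] min(8,20)*3=24 best=210 → l++
[12,14] min(10,20)*2=20 best=210 → l++
[13,14] min(5,20)*1=5 best=210 → l++

max area = 210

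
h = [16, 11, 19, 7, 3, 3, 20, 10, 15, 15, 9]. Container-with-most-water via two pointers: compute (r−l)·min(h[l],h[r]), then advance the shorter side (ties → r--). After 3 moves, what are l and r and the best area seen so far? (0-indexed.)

[0,10] min(16,9)*10=90 best=90 * → r--
[0,9] min(16,15)*9=135 best=135 * → r--
[0,8] min(16,15)*8=120 best=135 → r--

l=0, r=7, best area=135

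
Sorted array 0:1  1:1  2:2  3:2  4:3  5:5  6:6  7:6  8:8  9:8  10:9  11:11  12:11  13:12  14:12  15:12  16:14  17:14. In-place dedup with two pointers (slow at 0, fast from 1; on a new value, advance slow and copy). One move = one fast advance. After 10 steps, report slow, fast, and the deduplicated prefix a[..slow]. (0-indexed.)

slow=6, fast=11, prefix=[1, 2, 3, 5, 6, 8, 9]

slow=0 fast=1: a[fast]=1=a[slow] dup, fast++
slow=0 fast=2: a[fast]=2≠a[slow]=1 write a[1]=2, slow++,fast++
slow=1 fast=3: a[fast]=2=a[slow] dup, fast++
slow=1 fast=4: a[fast]=3≠a[slow]=2 write a[2]=3, slow++,fast++
slow=2 fast=5: a[fast]=5≠a[slow]=3 write a[3]=5, slow++,fast++
slow=3 fast=6: a[fast]=6≠a[slow]=5 write a[4]=6, slow++,fast++
slow=4 fast=7: a[fast]=6=a[slow] dup, fast++
slow=4 fast=8: a[fast]=8≠a[slow]=6 write a[5]=8, slow++,fast++
slow=5 fast=9: a[fast]=8=a[slow] dup, fast++
slow=5 fast=10: a[fast]=9≠a[slow]=8 write a[6]=9, slow++,fast++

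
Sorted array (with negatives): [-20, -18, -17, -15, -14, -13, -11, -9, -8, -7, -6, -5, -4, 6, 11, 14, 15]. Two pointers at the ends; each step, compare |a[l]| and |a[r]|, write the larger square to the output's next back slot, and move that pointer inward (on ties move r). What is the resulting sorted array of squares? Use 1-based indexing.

l=1 r=17: |-20|>|15| out[17]=400, l++
l=2 r=17: |-18|>|15| out[16]=324, l++
l=3 r=17: |-17|>|15| out[15]=289, l++
l=4 r=17: |-15|<=|15| out[14]=225, r--
l=4 r=16: |-15|>|14| out[13]=225, l++
l=5 r=16: |-14|<=|14| out[12]=196, r--
l=5 r=15: |-14|>|11| out[11]=196, l++
l=6 r=15: |-13|>|11| out[10]=169, l++
l=7 r=15: |-11|<=|11| out[9]=121, r--
l=7 r=14: |-11|>|6| out[8]=121, l++
l=8 r=14: |-9|>|6| out[7]=81, l++
l=9 r=14: |-8|>|6| out[6]=64, l++
l=10 r=14: |-7|>|6| out[5]=49, l++
l=11 r=14: |-6|<=|6| out[4]=36, r--
l=11 r=13: |-6|>|-4| out[3]=36, l++
l=12 r=13: |-5|>|-4| out[2]=25, l++
l=13 r=13: |-4|<=|-4| out[1]=16, r--

[16, 25, 36, 36, 49, 64, 81, 121, 121, 169, 196, 196, 225, 225, 289, 324, 400]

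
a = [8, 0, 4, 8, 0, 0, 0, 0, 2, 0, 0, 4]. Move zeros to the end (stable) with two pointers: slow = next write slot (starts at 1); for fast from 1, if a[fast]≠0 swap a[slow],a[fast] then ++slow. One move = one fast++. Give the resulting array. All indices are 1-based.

(s=1,f=1) a[fast]=8≠0 swap→a[1]=8 → slow++,fast++
(s=2,f=2) a[fast]=0 → fast++
(s=2,f=3) a[fast]=4≠0 swap→a[2]=4 → slow++,fast++
(s=3,f=4) a[fast]=8≠0 swap→a[3]=8 → slow++,fast++
(s=4,f=5) a[fast]=0 → fast++
(s=4,f=6) a[fast]=0 → fast++
(s=4,f=7) a[fast]=0 → fast++
(s=4,f=8) a[fast]=0 → fast++
(s=4,f=9) a[fast]=2≠0 swap→a[4]=2 → slow++,fast++
(s=5,f=10) a[fast]=0 → fast++
(s=5,f=11) a[fast]=0 → fast++
(s=5,f=12) a[fast]=4≠0 swap→a[5]=4 → slow++,fast++

[8, 4, 8, 2, 4, 0, 0, 0, 0, 0, 0, 0]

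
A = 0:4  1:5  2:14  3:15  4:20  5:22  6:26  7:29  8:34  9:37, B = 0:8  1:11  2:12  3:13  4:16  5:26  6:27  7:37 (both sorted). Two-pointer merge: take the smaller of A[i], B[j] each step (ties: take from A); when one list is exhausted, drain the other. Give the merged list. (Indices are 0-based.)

[i=0,j=0] A[i]=4<=B[j]=8 take 4 → i++
[i=1,j=0] A[i]=5<=B[j]=8 take 5 → i++
[i=2,j=0] A[i]=14>B[j]=8 take 8 → j++
[i=2,j=1] A[i]=14>B[j]=11 take 11 → j++
[i=2,j=2] A[i]=14>B[j]=12 take 12 → j++
[i=2,j=3] A[i]=14>B[j]=13 take 13 → j++
[i=2,j=4] A[i]=14<=B[j]=16 take 14 → i++
[i=3,j=4] A[i]=15<=B[j]=16 take 15 → i++
[i=4,j=4] A[i]=20>B[j]=16 take 16 → j++
[i=4,j=5] A[i]=20<=B[j]=26 take 20 → i++
[i=5,j=5] A[i]=22<=B[j]=26 take 22 → i++
[i=6,j=5] A[i]=26<=B[j]=26 take 26 → i++
[i=7,j=5] A[i]=29>B[j]=26 take 26 → j++
[i=7,j=6] A[i]=29>B[j]=27 take 27 → j++
[i=7,j=7] A[i]=29<=B[j]=37 take 29 → i++
[i=8,j=7] A[i]=34<=B[j]=37 take 34 → i++
[i=9,j=7] A[i]=37<=B[j]=37 take 37 → i++
[i=10,j=7] A done, take B[j]=37 → j++

[4, 5, 8, 11, 12, 13, 14, 15, 16, 20, 22, 26, 26, 27, 29, 34, 37, 37]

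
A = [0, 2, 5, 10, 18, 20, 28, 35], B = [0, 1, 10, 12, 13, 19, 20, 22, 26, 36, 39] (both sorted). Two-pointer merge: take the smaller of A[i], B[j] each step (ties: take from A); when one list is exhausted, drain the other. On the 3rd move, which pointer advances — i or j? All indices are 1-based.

[i=1,j=1] A[i]=0<=B[j]=0 take 0 → i++
[i=2,j=1] A[i]=2>B[j]=0 take 0 → j++
[i=2,j=2] A[i]=2>B[j]=1 take 1 → j++

j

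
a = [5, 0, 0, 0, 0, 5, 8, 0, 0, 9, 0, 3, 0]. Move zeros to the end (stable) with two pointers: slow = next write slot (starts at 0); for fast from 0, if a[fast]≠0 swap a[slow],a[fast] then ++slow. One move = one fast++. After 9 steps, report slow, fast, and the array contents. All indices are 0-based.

slow=0 fast=0: a[fast]=5≠0 swap→a[0]=5, slow++,fast++
slow=1 fast=1: a[fast]=0, fast++
slow=1 fast=2: a[fast]=0, fast++
slow=1 fast=3: a[fast]=0, fast++
slow=1 fast=4: a[fast]=0, fast++
slow=1 fast=5: a[fast]=5≠0 swap→a[1]=5, slow++,fast++
slow=2 fast=6: a[fast]=8≠0 swap→a[2]=8, slow++,fast++
slow=3 fast=7: a[fast]=0, fast++
slow=3 fast=8: a[fast]=0, fast++

slow=3, fast=9, a=[5, 5, 8, 0, 0, 0, 0, 0, 0, 9, 0, 3, 0]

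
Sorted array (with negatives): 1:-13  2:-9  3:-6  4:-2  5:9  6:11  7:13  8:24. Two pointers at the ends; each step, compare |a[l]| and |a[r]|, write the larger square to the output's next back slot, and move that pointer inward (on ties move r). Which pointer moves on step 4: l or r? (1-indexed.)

[1,8] |-13|<=|24| out[8]=576 → r--
[1,7] |-13|<=|13| out[7]=169 → r--
[1,6] |-13|>|11| out[6]=169 → l++
[2,6] |-9|<=|11| out[5]=121 → r--

r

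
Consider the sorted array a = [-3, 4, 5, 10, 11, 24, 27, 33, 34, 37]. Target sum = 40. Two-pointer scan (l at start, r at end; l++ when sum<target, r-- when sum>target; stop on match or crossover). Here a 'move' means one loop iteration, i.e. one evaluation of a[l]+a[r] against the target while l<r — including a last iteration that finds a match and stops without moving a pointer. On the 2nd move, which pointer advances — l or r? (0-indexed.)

l=0 r=9: -3+37=34 <40, l++
l=1 r=9: 4+37=41 >40, r--

r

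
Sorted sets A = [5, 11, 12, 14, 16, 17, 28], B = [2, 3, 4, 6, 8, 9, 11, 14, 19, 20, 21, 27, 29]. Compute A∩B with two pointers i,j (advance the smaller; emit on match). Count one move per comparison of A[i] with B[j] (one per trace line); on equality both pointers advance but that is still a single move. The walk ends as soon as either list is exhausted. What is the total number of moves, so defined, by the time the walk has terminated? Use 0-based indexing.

i=0 j=0: 5>2, j++
i=0 j=1: 5>3, j++
i=0 j=2: 5>4, j++
i=0 j=3: 5<6, i++
i=1 j=3: 11>6, j++
i=1 j=4: 11>8, j++
i=1 j=5: 11>9, j++
i=1 j=6: 11==11 emit, i++,j++
i=2 j=7: 12<14, i++
i=3 j=7: 14==14 emit, i++,j++
i=4 j=8: 16<19, i++
i=5 j=8: 17<19, i++
i=6 j=8: 28>19, j++
i=6 j=9: 28>20, j++
i=6 j=10: 28>21, j++
i=6 j=11: 28>27, j++
i=6 j=12: 28<29, i++

17 moves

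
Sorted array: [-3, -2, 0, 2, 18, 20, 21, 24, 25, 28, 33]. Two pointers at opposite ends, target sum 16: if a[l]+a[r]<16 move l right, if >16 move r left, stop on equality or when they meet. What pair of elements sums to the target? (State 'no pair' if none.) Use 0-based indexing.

(-2, 18)

[0,10] -3+33=30 >16 → r--
[0,9] -3+28=25 >16 → r--
[0,8] -3+25=22 >16 → r--
[0,7] -3+24=21 >16 → r--
[0,6] -3+21=18 >16 → r--
[0,5] -3+20=17 >16 → r--
[0,4] -3+18=15 <16 → l++
[1,4] -2+18=16 → found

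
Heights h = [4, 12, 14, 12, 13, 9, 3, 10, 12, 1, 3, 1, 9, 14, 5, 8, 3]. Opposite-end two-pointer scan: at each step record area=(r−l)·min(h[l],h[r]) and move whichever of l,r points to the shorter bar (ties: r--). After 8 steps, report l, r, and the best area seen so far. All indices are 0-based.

l=2, r=10, best area=154

l=0 r=16: min(4,3)*16=48 best=48 *, r--
l=0 r=15: min(4,8)*15=60 best=60 *, l++
l=1 r=15: min(12,8)*14=112 best=112 *, r--
l=1 r=14: min(12,5)*13=65 best=112, r--
l=1 r=13: min(12,14)*12=144 best=144 *, l++
l=2 r=13: min(14,14)*11=154 best=154 *, r--
l=2 r=12: min(14,9)*10=90 best=154, r--
l=2 r=11: min(14,1)*9=9 best=154, r--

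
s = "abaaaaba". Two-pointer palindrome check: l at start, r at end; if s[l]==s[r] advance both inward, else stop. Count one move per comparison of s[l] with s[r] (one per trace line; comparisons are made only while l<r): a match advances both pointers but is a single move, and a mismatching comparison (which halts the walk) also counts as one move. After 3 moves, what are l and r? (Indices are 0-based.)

l=3, r=4

l=0 r=7: 'a'=='a', l++,r--
l=1 r=6: 'b'=='b', l++,r--
l=2 r=5: 'a'=='a', l++,r--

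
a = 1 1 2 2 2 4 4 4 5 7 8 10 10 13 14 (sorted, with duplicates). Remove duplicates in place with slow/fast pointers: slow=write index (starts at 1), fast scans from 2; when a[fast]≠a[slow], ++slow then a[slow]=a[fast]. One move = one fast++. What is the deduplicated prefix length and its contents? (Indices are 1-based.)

slow=1 fast=2: a[fast]=1=a[slow] dup, fast++
slow=1 fast=3: a[fast]=2≠a[slow]=1 write a[2]=2, slow++,fast++
slow=2 fast=4: a[fast]=2=a[slow] dup, fast++
slow=2 fast=5: a[fast]=2=a[slow] dup, fast++
slow=2 fast=6: a[fast]=4≠a[slow]=2 write a[3]=4, slow++,fast++
slow=3 fast=7: a[fast]=4=a[slow] dup, fast++
slow=3 fast=8: a[fast]=4=a[slow] dup, fast++
slow=3 fast=9: a[fast]=5≠a[slow]=4 write a[4]=5, slow++,fast++
slow=4 fast=10: a[fast]=7≠a[slow]=5 write a[5]=7, slow++,fast++
slow=5 fast=11: a[fast]=8≠a[slow]=7 write a[6]=8, slow++,fast++
slow=6 fast=12: a[fast]=10≠a[slow]=8 write a[7]=10, slow++,fast++
slow=7 fast=13: a[fast]=10=a[slow] dup, fast++
slow=7 fast=14: a[fast]=13≠a[slow]=10 write a[8]=13, slow++,fast++
slow=8 fast=15: a[fast]=14≠a[slow]=13 write a[9]=14, slow++,fast++

length 9; prefix = [1, 2, 4, 5, 7, 8, 10, 13, 14]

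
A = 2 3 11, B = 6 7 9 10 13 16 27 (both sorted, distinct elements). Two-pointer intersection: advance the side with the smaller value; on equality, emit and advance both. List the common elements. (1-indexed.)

i=1 j=1: 2<6, i++
i=2 j=1: 3<6, i++
i=3 j=1: 11>6, j++
i=3 j=2: 11>7, j++
i=3 j=3: 11>9, j++
i=3 j=4: 11>10, j++
i=3 j=5: 11<13, i++

intersection = []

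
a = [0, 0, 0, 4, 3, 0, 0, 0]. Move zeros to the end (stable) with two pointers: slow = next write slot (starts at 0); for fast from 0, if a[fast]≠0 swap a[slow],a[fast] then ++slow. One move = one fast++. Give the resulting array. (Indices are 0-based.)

[4, 3, 0, 0, 0, 0, 0, 0]

slow=0 fast=0: a[fast]=0, fast++
slow=0 fast=1: a[fast]=0, fast++
slow=0 fast=2: a[fast]=0, fast++
slow=0 fast=3: a[fast]=4≠0 swap→a[0]=4, slow++,fast++
slow=1 fast=4: a[fast]=3≠0 swap→a[1]=3, slow++,fast++
slow=2 fast=5: a[fast]=0, fast++
slow=2 fast=6: a[fast]=0, fast++
slow=2 fast=7: a[fast]=0, fast++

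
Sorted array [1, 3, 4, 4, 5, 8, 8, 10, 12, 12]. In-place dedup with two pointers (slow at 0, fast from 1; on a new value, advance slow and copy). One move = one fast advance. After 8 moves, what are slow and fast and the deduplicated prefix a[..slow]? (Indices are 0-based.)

slow=6, fast=9, prefix=[1, 3, 4, 5, 8, 10, 12]

slow=0 fast=1: a[fast]=3≠a[slow]=1 write a[1]=3, slow++,fast++
slow=1 fast=2: a[fast]=4≠a[slow]=3 write a[2]=4, slow++,fast++
slow=2 fast=3: a[fast]=4=a[slow] dup, fast++
slow=2 fast=4: a[fast]=5≠a[slow]=4 write a[3]=5, slow++,fast++
slow=3 fast=5: a[fast]=8≠a[slow]=5 write a[4]=8, slow++,fast++
slow=4 fast=6: a[fast]=8=a[slow] dup, fast++
slow=4 fast=7: a[fast]=10≠a[slow]=8 write a[5]=10, slow++,fast++
slow=5 fast=8: a[fast]=12≠a[slow]=10 write a[6]=12, slow++,fast++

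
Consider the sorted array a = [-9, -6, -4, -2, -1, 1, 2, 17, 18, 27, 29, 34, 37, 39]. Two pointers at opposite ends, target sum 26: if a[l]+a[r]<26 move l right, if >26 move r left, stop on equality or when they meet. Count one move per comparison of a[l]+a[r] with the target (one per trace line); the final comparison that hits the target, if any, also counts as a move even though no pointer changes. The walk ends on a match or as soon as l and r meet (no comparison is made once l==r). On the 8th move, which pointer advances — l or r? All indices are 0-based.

l=0 r=13: -9+39=30 >26, r--
l=0 r=12: -9+37=28 >26, r--
l=0 r=11: -9+34=25 <26, l++
l=1 r=11: -6+34=28 >26, r--
l=1 r=10: -6+29=23 <26, l++
l=2 r=10: -4+29=25 <26, l++
l=3 r=10: -2+29=27 >26, r--
l=3 r=9: -2+27=25 <26, l++

l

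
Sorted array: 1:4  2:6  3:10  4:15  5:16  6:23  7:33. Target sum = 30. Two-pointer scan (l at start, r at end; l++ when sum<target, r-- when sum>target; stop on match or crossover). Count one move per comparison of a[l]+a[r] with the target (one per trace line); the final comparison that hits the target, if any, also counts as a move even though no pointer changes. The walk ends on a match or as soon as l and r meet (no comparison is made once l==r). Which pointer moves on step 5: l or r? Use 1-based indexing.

l

l=1 r=7: 4+33=37 >30, r--
l=1 r=6: 4+23=27 <30, l++
l=2 r=6: 6+23=29 <30, l++
l=3 r=6: 10+23=33 >30, r--
l=3 r=5: 10+16=26 <30, l++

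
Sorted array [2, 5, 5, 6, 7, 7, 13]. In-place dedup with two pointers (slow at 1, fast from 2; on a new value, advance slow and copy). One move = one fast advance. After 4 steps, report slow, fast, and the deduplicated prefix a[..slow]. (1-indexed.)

(s=1,f=2) a[fast]=5≠a[slow]=2 write a[2]=5 → slow++,fast++
(s=2,f=3) a[fast]=5=a[slow] dup → fast++
(s=2,f=4) a[fast]=6≠a[slow]=5 write a[3]=6 → slow++,fast++
(s=3,f=5) a[fast]=7≠a[slow]=6 write a[4]=7 → slow++,fast++

slow=4, fast=6, prefix=[2, 5, 6, 7]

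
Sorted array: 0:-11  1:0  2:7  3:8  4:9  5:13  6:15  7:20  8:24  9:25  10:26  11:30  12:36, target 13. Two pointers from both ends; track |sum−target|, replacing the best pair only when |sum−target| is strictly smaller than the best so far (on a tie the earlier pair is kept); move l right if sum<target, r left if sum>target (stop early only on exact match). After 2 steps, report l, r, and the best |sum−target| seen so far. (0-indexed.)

[0,12] -11+36=25 d=12 * → r--
[0,11] -11+30=19 d=6 * → r--

l=0, r=10, best |Δ|=6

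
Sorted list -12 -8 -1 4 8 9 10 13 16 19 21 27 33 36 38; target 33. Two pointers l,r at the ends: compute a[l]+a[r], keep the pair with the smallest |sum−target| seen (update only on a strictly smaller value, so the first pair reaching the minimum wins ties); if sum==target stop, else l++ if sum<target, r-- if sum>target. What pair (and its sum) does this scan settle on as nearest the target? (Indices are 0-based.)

[0,14] -12+38=26 d=7 * → l++
[1,14] -8+38=30 d=3 * → l++
[2,14] -1+38=37 d=4 → r--
[2,13] -1+36=35 d=2 * → r--
[2,12] -1+33=32 d=1 * → l++
[3,12] 4+33=37 d=4 → r--
[3,11] 4+27=31 d=2 → l++
[4,11] 8+27=35 d=2 → r--
[4,10] 8+21=29 d=4 → l++
[5,10] 9+21=30 d=3 → l++
[6,10] 10+21=31 d=2 → l++
[7,10] 13+21=34 d=1 → r--
[7,9] 13+19=32 d=1 → l++
[8,9] 16+19=35 d=2 → r--

pair (-1, 33) with sum 32 (|Δ|=1)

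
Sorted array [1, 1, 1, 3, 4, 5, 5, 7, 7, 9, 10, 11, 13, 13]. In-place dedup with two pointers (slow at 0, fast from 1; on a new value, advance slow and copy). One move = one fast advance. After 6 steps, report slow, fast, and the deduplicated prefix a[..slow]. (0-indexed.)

slow=0 fast=1: a[fast]=1=a[slow] dup, fast++
slow=0 fast=2: a[fast]=1=a[slow] dup, fast++
slow=0 fast=3: a[fast]=3≠a[slow]=1 write a[1]=3, slow++,fast++
slow=1 fast=4: a[fast]=4≠a[slow]=3 write a[2]=4, slow++,fast++
slow=2 fast=5: a[fast]=5≠a[slow]=4 write a[3]=5, slow++,fast++
slow=3 fast=6: a[fast]=5=a[slow] dup, fast++

slow=3, fast=7, prefix=[1, 3, 4, 5]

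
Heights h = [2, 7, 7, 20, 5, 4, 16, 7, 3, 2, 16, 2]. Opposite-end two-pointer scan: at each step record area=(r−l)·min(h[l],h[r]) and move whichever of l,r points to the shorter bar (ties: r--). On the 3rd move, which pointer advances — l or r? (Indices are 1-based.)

l

[1,12] min(2,2)*11=22 best=22 * → r--
[1,11] min(2,16)*10=20 best=22 → l++
[2,11] min(7,16)*9=63 best=63 * → l++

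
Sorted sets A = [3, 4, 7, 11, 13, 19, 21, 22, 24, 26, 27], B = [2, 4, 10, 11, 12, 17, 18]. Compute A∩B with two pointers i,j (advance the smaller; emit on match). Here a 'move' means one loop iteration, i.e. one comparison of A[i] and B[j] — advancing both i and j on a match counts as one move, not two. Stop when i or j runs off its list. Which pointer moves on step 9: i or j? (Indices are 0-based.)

[i=0,j=0] 3>2 → j++
[i=0,j=1] 3<4 → i++
[i=1,j=1] 4==4 emit → i++,j++
[i=2,j=2] 7<10 → i++
[i=3,j=2] 11>10 → j++
[i=3,j=3] 11==11 emit → i++,j++
[i=4,j=4] 13>12 → j++
[i=4,j=5] 13<17 → i++
[i=5,j=5] 19>17 → j++

j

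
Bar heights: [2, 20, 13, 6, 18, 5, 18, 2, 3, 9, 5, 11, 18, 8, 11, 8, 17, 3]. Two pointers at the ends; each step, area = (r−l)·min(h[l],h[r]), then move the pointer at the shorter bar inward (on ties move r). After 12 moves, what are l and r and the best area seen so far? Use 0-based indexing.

l=0 r=17: min(2,3)*17=34 best=34 *, l++
l=1 r=17: min(20,3)*16=48 best=48 *, r--
l=1 r=16: min(20,17)*15=255 best=255 *, r--
l=1 r=15: min(20,8)*14=112 best=255, r--
l=1 r=14: min(20,11)*13=143 best=255, r--
l=1 r=13: min(20,8)*12=96 best=255, r--
l=1 r=12: min(20,18)*11=198 best=255, r--
l=1 r=11: min(20,11)*10=110 best=255, r--
l=1 r=10: min(20,5)*9=45 best=255, r--
l=1 r=9: min(20,9)*8=72 best=255, r--
l=1 r=8: min(20,3)*7=21 best=255, r--
l=1 r=7: min(20,2)*6=12 best=255, r--

l=1, r=6, best area=255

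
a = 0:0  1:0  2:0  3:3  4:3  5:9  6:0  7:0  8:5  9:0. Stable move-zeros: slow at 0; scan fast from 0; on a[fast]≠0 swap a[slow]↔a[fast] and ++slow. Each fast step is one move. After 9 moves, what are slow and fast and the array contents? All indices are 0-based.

slow=4, fast=9, a=[3, 3, 9, 5, 0, 0, 0, 0, 0, 0]

slow=0 fast=0: a[fast]=0, fast++
slow=0 fast=1: a[fast]=0, fast++
slow=0 fast=2: a[fast]=0, fast++
slow=0 fast=3: a[fast]=3≠0 swap→a[0]=3, slow++,fast++
slow=1 fast=4: a[fast]=3≠0 swap→a[1]=3, slow++,fast++
slow=2 fast=5: a[fast]=9≠0 swap→a[2]=9, slow++,fast++
slow=3 fast=6: a[fast]=0, fast++
slow=3 fast=7: a[fast]=0, fast++
slow=3 fast=8: a[fast]=5≠0 swap→a[3]=5, slow++,fast++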